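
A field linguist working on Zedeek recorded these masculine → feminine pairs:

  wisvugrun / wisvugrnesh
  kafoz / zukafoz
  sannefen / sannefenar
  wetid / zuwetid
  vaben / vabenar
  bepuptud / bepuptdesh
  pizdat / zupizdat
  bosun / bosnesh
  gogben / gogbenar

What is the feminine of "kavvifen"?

kavvifenar

gogben and bosun both end in -n yet inflect differently (gogbenar, bosnesh), so the final letter is not what conditions the rule; the last vowel is.
"kavvifen" has last vowel 'e'. The stems whose last vowel is 'e' (gogben → gogbenar, vaben → vabenar, sannefen → sannefenar) add -ar.
The other patterns: stems whose last vowel is 'u' delete the last vowel and add -esh; stems whose last vowel is 'a', 'i' or 'o' add the prefix zu-.
So kavvifen → kavvifenar.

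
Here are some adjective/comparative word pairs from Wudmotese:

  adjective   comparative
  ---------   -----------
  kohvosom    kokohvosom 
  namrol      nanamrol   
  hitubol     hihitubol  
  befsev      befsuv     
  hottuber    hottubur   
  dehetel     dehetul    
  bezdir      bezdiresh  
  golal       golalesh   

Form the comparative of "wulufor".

wuwulufor

namrol and dehetel both end in -l yet inflect differently (nanamrol, dehetul), so the final letter is not what conditions the rule; the last vowel is.
"wulufor" has last vowel 'o'. The stems whose last vowel is 'o' (kohvosom → kokohvosom, namrol → nanamrol, hitubol → hihitubol) repeat the first consonant+vowel as a prefix.
So wulufor → wuwulufor.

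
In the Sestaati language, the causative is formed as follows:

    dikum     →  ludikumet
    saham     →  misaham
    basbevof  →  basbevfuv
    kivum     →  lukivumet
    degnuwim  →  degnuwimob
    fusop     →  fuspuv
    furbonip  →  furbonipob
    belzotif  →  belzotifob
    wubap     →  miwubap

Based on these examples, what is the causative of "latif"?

latifob

"latif" has last vowel 'i'. The stems whose last vowel is 'i' (belzotif → belzotifob, furbonip → furbonipob, degnuwim → degnuwimob) add -ob.
The other patterns: stems whose last vowel is 'o' delete the last vowel and add -uv; stems whose last vowel is 'u' add lu- … -et around the stem; stems whose last vowel is 'a' add the prefix mi-.
So latif → latifob.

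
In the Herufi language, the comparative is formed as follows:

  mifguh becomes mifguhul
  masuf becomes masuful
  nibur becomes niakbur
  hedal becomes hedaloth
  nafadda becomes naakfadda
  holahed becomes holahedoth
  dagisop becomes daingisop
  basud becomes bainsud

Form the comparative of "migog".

holahed and basud both end in -d yet inflect differently (holahedoth, bainsud), so the final letter is not what conditions the rule; the first letter is.
"migog" begins with m-. The stems beginning with m- (mifguh → mifguhul, masuf → masuful) add -ul.
So migog → migogul.

migogul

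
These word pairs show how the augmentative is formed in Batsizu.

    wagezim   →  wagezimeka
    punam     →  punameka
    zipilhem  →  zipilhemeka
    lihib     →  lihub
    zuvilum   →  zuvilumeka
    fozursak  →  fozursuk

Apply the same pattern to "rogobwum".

wagezim and lihib both have last vowel 'i' yet inflect differently (wagezimeka, lihub), so the last vowel is not what conditions the rule; the final letter is.
"rogobwum" ends in -m. The stems ending in -m (zipilhem → zipilhemeka, zuvilum → zuvilumeka, wagezim → wagezimeka) add -eka.
So rogobwum → rogobwumeka.

rogobwumeka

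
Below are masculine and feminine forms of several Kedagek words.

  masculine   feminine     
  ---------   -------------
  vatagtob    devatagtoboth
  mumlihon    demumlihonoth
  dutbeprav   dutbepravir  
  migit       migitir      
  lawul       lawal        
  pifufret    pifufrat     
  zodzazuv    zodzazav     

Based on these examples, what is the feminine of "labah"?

labahir

"labah" has last vowel 'a'. The one such stem in the data (dutbeprav → dutbepravir) adds -ir, so the same rule applies.
So labah → labahir.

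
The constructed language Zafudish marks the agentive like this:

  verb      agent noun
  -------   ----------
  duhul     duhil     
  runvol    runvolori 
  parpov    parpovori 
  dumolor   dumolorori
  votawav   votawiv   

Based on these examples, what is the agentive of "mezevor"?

mezevorori

"mezevor" has last vowel 'o'. The stems whose last vowel is 'o' (parpov → parpovori, dumolor → dumolorori, runvol → runvolori) add -ori.
The other pattern: stems whose last vowel is 'a' or 'u' change the last vowel to 'i'.
So mezevor → mezevorori.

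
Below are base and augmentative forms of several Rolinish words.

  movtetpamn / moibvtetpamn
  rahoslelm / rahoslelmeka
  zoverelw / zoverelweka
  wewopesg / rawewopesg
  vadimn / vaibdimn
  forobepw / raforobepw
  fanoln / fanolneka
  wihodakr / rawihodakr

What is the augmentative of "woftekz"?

rawoftekz

"woftekz" has second-to-last letter 'k'. The one such stem in the data (wihodakr → rawihodakr) adds the prefix ra-, so the same rule applies.
So woftekz → rawoftekz.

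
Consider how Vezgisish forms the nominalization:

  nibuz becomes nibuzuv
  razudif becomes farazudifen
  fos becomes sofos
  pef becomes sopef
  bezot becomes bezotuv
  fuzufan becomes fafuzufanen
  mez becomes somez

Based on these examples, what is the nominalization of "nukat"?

mez and nibuz both end in -z yet inflect differently (somez, nibuzuv), so the final letter is not what conditions the rule; the number of vowels is.
"nukat" has 2 vowels. The stems with 2 vowels (bezot → bezotuv, nibuz → nibuzuv) add -uv.
So nukat → nukatuv.

nukatuv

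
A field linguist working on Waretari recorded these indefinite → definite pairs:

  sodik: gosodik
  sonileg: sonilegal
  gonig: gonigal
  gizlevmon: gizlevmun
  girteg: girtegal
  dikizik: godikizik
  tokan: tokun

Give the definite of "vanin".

sodik and gonig both have last vowel 'i' yet inflect differently (gosodik, gonigal), so the last vowel is not what conditions the rule; the final letter is.
"vanin" ends in -n. The stems ending in -n (gizlevmon → gizlevmun, tokan → tokun) change the last vowel to 'u'.
So vanin → vanun.

vanun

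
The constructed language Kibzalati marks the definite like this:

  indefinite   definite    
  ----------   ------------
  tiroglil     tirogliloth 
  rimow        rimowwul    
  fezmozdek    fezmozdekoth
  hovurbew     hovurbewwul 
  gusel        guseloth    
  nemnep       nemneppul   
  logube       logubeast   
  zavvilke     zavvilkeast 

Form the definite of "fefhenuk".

nemnep and logube both have last vowel 'e' yet inflect differently (nemneppul, logubeast), so the last vowel is not what conditions the rule; the final letter is.
"fefhenuk" ends in -k. The one such stem in the data (fezmozdek → fezmozdekoth) adds -oth, so the same rule applies.
The other patterns: stems ending in -p or -w double the final consonant and add -ul; stems ending in -e add -ast.
So fefhenuk → fefhenukoth.

fefhenukoth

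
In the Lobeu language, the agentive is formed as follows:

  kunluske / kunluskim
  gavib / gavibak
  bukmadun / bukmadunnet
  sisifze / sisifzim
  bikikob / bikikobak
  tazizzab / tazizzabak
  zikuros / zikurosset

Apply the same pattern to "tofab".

bikikob and zikuros both have last vowel 'o' yet inflect differently (bikikobak, zikurosset), so the last vowel is not what conditions the rule; the final letter is.
"tofab" ends in -b. The stems ending in -b (gavib → gavibak, tazizzab → tazizzabak, bikikob → bikikobak) add -ak.
The other patterns: stems ending in -e drop the final letter and add -im; stems ending in -n or -s double the final consonant and add -et.
So tofab → tofabak.

tofabak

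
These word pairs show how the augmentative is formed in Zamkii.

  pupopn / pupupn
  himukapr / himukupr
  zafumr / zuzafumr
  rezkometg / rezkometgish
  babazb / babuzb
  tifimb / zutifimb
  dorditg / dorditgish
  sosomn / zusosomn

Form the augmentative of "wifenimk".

zuwifenimk

sosomn and pupopn both end in -n yet inflect differently (zusosomn, pupupn), so the final letter is not what conditions the rule; the second-to-last letter is.
"wifenimk" has second-to-last letter 'm'. The stems whose second-to-last letter is 'm' (tifimb → zutifimb, sosomn → zusosomn, zafumr → zuzafumr) add the prefix zu-.
The other patterns: stems whose second-to-last letter is 't' add -ish; stems whose second-to-last letter is 'p' or 'z' change the last vowel to 'u'.
So wifenimk → zuwifenimk.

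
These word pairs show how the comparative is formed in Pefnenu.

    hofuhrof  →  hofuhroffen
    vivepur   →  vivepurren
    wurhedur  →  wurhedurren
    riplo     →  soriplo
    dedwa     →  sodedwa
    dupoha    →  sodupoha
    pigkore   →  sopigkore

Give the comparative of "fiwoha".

sofiwoha

hofuhrof and riplo both have last vowel 'o' yet inflect differently (hofuhroffen, soriplo), so the last vowel is not what conditions the rule; whether the stem ends in a vowel or a consonant is.
"fiwoha" ends in a vowel. The stems ending in a vowel (riplo → soriplo, dedwa → sodedwa, dupoha → sodupoha) add the prefix so-.
So fiwoha → sofiwoha.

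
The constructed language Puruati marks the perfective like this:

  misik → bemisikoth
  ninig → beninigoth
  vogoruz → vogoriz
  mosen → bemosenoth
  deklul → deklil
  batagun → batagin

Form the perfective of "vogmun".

batagun and mosen both end in -n yet inflect differently (batagin, bemosenoth), so the final letter is not what conditions the rule; the last vowel is.
"vogmun" has last vowel 'u'. The stems whose last vowel is 'u' (vogoruz → vogoriz, batagun → batagin, deklul → deklil) change the last vowel to 'i'.
The other pattern: stems whose last vowel is 'e' or 'i' add be- … -oth around the stem.
So vogmun → vogmin.

vogmin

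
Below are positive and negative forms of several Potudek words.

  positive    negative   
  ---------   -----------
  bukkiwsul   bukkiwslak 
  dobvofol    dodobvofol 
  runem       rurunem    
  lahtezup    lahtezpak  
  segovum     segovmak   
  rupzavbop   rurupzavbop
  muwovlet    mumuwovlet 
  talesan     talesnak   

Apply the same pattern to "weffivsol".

weweffivsol

"weffivsol" has last vowel 'o'. The stems whose last vowel is 'o' (rupzavbop → rurupzavbop, dobvofol → dodobvofol) repeat the first consonant+vowel as a prefix.
The other pattern: stems whose last vowel is 'a' or 'u' delete the last vowel and add -ak.
So weffivsol → weweffivsol.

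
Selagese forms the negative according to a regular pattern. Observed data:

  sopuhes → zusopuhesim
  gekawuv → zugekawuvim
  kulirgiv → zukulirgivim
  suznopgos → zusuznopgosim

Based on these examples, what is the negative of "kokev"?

Every pair shown (sopuhes → zusopuhesim, gekawuv → zugekawuvim, kulirgiv → zukulirgivim, …) follows the same rule: add zu- … -im around the stem.
So kokev → zukokevim.

zukokevim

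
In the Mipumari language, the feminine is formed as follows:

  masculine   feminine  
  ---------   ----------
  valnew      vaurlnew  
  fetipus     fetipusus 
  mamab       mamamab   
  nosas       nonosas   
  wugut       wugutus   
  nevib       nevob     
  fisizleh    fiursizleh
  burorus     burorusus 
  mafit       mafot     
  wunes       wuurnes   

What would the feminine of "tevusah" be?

tetevusah

wugut and mafit both end in -t yet inflect differently (wugutus, mafot), so the final letter is not what conditions the rule; the last vowel is.
"tevusah" has last vowel 'a'. The stems whose last vowel is 'a' (mamab → mamamab, nosas → nonosas) repeat the first consonant+vowel as a prefix.
The other patterns: stems whose last vowel is 'u' add -us; stems whose last vowel is 'i' change the last vowel to 'o'; stems whose last vowel is 'e' insert -ur- after the first vowel.
So tevusah → tetevusah.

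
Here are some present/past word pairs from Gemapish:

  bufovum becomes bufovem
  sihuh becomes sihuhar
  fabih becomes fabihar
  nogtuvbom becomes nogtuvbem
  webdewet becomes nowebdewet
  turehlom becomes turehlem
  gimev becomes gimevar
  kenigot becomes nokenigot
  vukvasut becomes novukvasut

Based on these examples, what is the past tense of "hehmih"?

bufovum and vukvasut both have last vowel 'u' yet inflect differently (bufovem, novukvasut), so the last vowel is not what conditions the rule; the final letter is.
"hehmih" ends in -h. The stems ending in -h (sihuh → sihuhar, fabih → fabihar) add -ar.
The other patterns: stems ending in -m change the last vowel to 'e'; stems ending in -t add the prefix no-.
So hehmih → hehmihar.

hehmihar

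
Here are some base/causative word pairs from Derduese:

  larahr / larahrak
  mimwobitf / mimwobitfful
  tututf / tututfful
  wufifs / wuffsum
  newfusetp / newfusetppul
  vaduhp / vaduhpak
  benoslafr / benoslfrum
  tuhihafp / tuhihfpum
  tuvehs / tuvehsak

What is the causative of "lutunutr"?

lutunutrrul

vaduhp and tuhihafp both end in -p yet inflect differently (vaduhpak, tuhihfpum), so the final letter is not what conditions the rule; the second-to-last letter is.
"lutunutr" has second-to-last letter 't'. The stems whose second-to-last letter is 't' (mimwobitf → mimwobitfful, tututf → tututfful, newfusetp → newfusetppul) double the final consonant and add -ul.
The other patterns: stems whose second-to-last letter is 'h' add -ak; stems whose second-to-last letter is 'f' delete the last vowel and add -um.
So lutunutr → lutunutrrul.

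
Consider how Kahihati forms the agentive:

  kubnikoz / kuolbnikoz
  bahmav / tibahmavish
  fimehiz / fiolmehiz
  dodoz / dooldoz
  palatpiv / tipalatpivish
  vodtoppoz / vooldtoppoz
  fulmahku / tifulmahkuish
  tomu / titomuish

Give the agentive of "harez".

"harez" ends in -z. The stems ending in -z (kubnikoz → kuolbnikoz, fimehiz → fiolmehiz, vodtoppoz → vooldtoppoz) insert -ol- after the first vowel.
So harez → haolrez.

haolrez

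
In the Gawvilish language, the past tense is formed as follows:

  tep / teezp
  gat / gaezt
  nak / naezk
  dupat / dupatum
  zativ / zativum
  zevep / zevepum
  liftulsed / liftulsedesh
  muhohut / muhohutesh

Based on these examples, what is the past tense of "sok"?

soezk

gat and dupat both end in -t yet inflect differently (gaezt, dupatum), so the final letter is not what conditions the rule; the number of vowels is.
"sok" has 1 vowel. The stems with 1 vowel (tep → teezp, gat → gaezt, nak → naezk) insert -ez- after the first vowel.
The other patterns: stems with 2 vowels add -um; stems with 3 vowels add -esh.
So sok → soezk.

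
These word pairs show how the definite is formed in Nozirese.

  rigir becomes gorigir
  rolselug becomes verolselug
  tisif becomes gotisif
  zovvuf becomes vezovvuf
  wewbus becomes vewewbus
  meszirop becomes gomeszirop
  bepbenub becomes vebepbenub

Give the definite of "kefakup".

zovvuf and tisif both end in -f yet inflect differently (vezovvuf, gotisif), so the final letter is not what conditions the rule; the last vowel is.
"kefakup" has last vowel 'u'. The stems whose last vowel is 'u' (zovvuf → vezovvuf, bepbenub → vebepbenub, rolselug → verolselug) add the prefix ve-.
The other pattern: stems whose last vowel is 'i' or 'o' add the prefix go-.
So kefakup → vekefakup.

vekefakup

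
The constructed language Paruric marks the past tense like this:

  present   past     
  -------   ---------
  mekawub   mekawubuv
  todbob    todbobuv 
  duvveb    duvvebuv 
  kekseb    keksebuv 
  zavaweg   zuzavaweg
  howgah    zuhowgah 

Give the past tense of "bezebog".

zubezebog

duvveb and zavaweg both have last vowel 'e' yet inflect differently (duvvebuv, zuzavaweg), so the last vowel is not what conditions the rule; the final letter is.
"bezebog" ends in -g. The one such stem in the data (zavaweg → zuzavaweg) adds the prefix zu-, so the same rule applies.
The other pattern: stems ending in -b add -uv.
So bezebog → zubezebog.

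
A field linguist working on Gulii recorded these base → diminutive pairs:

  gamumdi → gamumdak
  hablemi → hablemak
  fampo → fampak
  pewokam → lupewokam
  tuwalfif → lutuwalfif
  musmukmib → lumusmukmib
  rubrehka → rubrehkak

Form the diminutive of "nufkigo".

pewokam and rubrehka both have last vowel 'a' yet inflect differently (lupewokam, rubrehkak), so the last vowel is not what conditions the rule; whether the stem ends in a vowel or a consonant is.
"nufkigo" ends in a vowel. The stems ending in a vowel (fampo → fampak, rubrehka → rubrehkak, gamumdi → gamumdak) drop the final letter and add -ak.
The other pattern: stems ending in a consonant add the prefix lu-.
So nufkigo → nufkigak.

nufkigak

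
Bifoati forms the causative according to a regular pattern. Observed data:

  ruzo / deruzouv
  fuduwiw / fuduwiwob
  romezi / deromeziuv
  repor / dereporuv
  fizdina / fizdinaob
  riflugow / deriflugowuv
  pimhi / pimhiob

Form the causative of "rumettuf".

derumettufuv

romezi and pimhi both end in -i yet inflect differently (deromeziuv, pimhiob), so the final letter is not what conditions the rule; the first letter is.
"rumettuf" begins with r-. The stems beginning with r- (ruzo → deruzouv, repor → dereporuv, romezi → deromeziuv) add de- … -uv around the stem.
So rumettuf → derumettufuv.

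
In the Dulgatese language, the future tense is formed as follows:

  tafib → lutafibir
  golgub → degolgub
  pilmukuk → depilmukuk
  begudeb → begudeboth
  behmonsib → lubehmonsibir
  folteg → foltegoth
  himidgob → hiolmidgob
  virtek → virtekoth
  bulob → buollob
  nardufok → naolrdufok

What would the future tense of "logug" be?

pilmukuk and nardufok both end in -k yet inflect differently (depilmukuk, naolrdufok), so the final letter is not what conditions the rule; the last vowel is.
"logug" has last vowel 'u'. The stems whose last vowel is 'u' (golgub → degolgub, pilmukuk → depilmukuk) add the prefix de-.
So logug → delogug.

delogug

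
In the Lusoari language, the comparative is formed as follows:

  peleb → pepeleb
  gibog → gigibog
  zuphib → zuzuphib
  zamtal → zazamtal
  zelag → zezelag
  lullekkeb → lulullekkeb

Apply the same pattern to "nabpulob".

nanabpulob

Every pair shown (peleb → pepeleb, gibog → gigibog, zuphib → zuzuphib, …) follows the same rule: repeat the first consonant+vowel as a prefix.
So nabpulob → nanabpulob.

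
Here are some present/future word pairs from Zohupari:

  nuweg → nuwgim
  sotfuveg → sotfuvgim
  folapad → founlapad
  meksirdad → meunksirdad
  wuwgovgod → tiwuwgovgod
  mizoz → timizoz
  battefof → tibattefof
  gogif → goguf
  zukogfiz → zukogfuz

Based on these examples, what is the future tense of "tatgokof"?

titatgokof

folapad and wuwgovgod both end in -d yet inflect differently (founlapad, tiwuwgovgod), so the final letter is not what conditions the rule; the last vowel is.
"tatgokof" has last vowel 'o'. The stems whose last vowel is 'o' (wuwgovgod → tiwuwgovgod, mizoz → timizoz, battefof → tibattefof) add the prefix ti-.
So tatgokof → titatgokof.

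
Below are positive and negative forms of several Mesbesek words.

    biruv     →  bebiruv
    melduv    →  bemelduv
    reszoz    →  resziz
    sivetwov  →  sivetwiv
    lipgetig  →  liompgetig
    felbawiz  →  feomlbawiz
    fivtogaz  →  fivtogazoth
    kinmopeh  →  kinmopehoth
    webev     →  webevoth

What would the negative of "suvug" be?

biruv and sivetwov both end in -v yet inflect differently (bebiruv, sivetwiv), so the final letter is not what conditions the rule; the last vowel is.
"suvug" has last vowel 'u'. The stems whose last vowel is 'u' (biruv → bebiruv, melduv → bemelduv) add the prefix be-.
The other patterns: stems whose last vowel is 'o' change the last vowel to 'i'; stems whose last vowel is 'i' insert -om- after the first vowel; stems whose last vowel is 'a' or 'e' add -oth.
So suvug → besuvug.

besuvug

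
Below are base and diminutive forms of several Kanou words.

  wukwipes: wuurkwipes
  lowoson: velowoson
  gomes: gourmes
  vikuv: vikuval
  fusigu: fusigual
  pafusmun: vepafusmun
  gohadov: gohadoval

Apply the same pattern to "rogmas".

"rogmas" ends in -s. The stems ending in -s (wukwipes → wuurkwipes, gomes → gourmes) insert -ur- after the first vowel.
The other patterns: stems ending in -n add the prefix ve-; stems ending in -u or -v add -al.
So rogmas → rourgmas.

rourgmas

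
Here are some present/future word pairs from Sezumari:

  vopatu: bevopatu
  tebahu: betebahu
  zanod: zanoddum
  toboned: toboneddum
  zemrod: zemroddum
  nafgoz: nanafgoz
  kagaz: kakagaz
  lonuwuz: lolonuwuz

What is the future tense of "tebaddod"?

zanod and nafgoz both have last vowel 'o' yet inflect differently (zanoddum, nanafgoz), so the last vowel is not what conditions the rule; the final letter is.
"tebaddod" ends in -d. The stems ending in -d (zanod → zanoddum, toboned → toboneddum, zemrod → zemroddum) double the final consonant and add -um.
The other patterns: stems ending in -u add the prefix be-; stems ending in -z repeat the first consonant+vowel as a prefix.
So tebaddod → tebaddoddum.

tebaddoddum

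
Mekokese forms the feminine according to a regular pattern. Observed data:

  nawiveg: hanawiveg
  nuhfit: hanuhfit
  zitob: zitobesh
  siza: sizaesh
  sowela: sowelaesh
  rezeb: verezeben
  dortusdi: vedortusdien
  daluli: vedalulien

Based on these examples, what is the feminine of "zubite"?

zubiteesh

zitob and rezeb both end in -b yet inflect differently (zitobesh, verezeben), so the final letter is not what conditions the rule; the first letter is.
"zubite" begins with z-. The one such stem in the data (zitob → zitobesh) adds -esh, so the same rule applies.
So zubite → zubiteesh.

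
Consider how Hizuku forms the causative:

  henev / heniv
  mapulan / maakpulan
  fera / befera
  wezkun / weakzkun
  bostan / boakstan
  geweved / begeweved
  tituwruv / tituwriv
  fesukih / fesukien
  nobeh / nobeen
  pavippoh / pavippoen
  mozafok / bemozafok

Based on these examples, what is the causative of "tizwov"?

nobeh and henev both have last vowel 'e' yet inflect differently (nobeen, heniv), so the last vowel is not what conditions the rule; the final letter is.
"tizwov" ends in -v. The stems ending in -v (henev → heniv, tituwruv → tituwriv) change the last vowel to 'i'.
So tizwov → tizwiv.

tizwiv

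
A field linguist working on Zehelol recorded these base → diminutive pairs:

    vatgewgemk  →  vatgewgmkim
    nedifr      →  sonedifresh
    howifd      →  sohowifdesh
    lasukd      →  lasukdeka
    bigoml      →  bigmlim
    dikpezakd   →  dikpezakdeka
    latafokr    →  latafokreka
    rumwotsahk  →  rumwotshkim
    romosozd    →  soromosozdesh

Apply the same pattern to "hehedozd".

latafokr and nedifr both end in -r yet inflect differently (latafokreka, sonedifresh), so the final letter is not what conditions the rule; the second-to-last letter is.
"hehedozd" has second-to-last letter 'z'. The one such stem in the data (romosozd → soromosozdesh) adds so- … -esh around the stem, so the same rule applies.
So hehedozd → sohehedozdesh.

sohehedozdesh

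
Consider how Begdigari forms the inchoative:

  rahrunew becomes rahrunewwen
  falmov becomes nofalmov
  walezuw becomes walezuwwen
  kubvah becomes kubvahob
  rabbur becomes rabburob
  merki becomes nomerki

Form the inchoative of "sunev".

rabbur and walezuw both have last vowel 'u' yet inflect differently (rabburob, walezuwwen), so the last vowel is not what conditions the rule; the final letter is.
"sunev" ends in -v. The one such stem in the data (falmov → nofalmov) adds the prefix no-, so the same rule applies.
The other patterns: stems ending in -h or -r add -ob; stems ending in -w double the final consonant and add -en.
So sunev → nosunev.

nosunev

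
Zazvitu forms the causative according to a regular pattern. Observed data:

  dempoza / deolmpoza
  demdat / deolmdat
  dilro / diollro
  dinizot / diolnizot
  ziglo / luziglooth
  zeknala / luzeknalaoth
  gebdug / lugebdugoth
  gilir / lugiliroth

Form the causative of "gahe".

dilro and ziglo both end in -o yet inflect differently (diollro, luziglooth), so the final letter is not what conditions the rule; the first letter is.
"gahe" begins with g-. The stems beginning with g- (gebdug → lugebdugoth, gilir → lugiliroth) add lu- … -oth around the stem.
So gahe → lugaheoth.

lugaheoth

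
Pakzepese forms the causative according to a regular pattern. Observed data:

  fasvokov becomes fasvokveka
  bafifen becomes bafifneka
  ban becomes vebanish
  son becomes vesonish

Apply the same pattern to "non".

bafifen and ban both end in -n yet inflect differently (bafifneka, vebanish), so the final letter is not what conditions the rule; the number of vowels is.
"non" has 1 vowel. The stems with 1 vowel (ban → vebanish, son → vesonish) add ve- … -ish around the stem.
The other pattern: stems with 3 vowels delete the last vowel and add -eka.
So non → venonish.

venonish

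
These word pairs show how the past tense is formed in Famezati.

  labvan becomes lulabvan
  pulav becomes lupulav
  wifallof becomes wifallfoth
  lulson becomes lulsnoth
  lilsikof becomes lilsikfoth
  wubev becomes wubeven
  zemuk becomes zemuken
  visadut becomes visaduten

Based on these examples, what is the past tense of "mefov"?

labvan and lulson both end in -n yet inflect differently (lulabvan, lulsnoth), so the final letter is not what conditions the rule; the last vowel is.
"mefov" has last vowel 'o'. The stems whose last vowel is 'o' (wifallof → wifallfoth, lulson → lulsnoth, lilsikof → lilsikfoth) delete the last vowel and add -oth.
So mefov → mefvoth.

mefvoth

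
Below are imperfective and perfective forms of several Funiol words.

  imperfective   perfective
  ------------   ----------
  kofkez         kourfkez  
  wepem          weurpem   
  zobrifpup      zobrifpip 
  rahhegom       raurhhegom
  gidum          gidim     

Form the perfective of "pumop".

puurmop

"pumop" has last vowel 'o'. The one such stem in the data (rahhegom → raurhhegom) inserts -ur- after the first vowel (as do wepem, kofkez), so the same rule applies.
The other pattern: stems whose last vowel is 'u' change the last vowel to 'i'.
So pumop → puurmop.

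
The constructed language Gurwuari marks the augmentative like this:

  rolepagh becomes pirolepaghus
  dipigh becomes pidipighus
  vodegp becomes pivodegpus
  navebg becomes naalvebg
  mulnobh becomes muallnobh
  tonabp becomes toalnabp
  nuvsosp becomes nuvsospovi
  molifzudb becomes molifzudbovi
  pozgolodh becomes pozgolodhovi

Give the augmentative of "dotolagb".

rolepagh and mulnobh both end in -h yet inflect differently (pirolepaghus, muallnobh), so the final letter is not what conditions the rule; the second-to-last letter is.
"dotolagb" has second-to-last letter 'g'. The stems whose second-to-last letter is 'g' (rolepagh → pirolepaghus, dipigh → pidipighus, vodegp → pivodegpus) add pi- … -us around the stem.
So dotolagb → pidotolagbus.

pidotolagbus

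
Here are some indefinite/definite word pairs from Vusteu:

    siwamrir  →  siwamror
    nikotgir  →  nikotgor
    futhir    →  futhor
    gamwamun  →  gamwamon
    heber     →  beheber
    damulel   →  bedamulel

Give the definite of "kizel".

"kizel" has last vowel 'e'. The stems whose last vowel is 'e' (heber → beheber, damulel → bedamulel) add the prefix be-.
So kizel → bekizel.

bekizel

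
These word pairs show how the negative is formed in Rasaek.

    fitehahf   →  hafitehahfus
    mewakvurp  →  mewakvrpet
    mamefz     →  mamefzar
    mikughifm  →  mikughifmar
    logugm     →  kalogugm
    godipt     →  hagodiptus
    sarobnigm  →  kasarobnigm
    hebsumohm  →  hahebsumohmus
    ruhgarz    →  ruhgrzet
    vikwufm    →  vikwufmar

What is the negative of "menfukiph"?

logugm and vikwufm both end in -m yet inflect differently (kalogugm, vikwufmar), so the final letter is not what conditions the rule; the second-to-last letter is.
"menfukiph" has second-to-last letter 'p'. The one such stem in the data (godipt → hagodiptus) adds ha- … -us around the stem, so the same rule applies.
So menfukiph → hamenfukiphus.

hamenfukiphus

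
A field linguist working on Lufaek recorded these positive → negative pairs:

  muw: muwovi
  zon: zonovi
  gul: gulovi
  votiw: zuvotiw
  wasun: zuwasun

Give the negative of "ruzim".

zuruzim

muw and votiw both end in -w yet inflect differently (muwovi, zuvotiw), so the final letter is not what conditions the rule; the number of vowels is.
"ruzim" has 2 vowels. The stems with 2 vowels (votiw → zuvotiw, wasun → zuwasun) add the prefix zu-.
The other pattern: stems with 1 vowel add -ovi.
So ruzim → zuruzim.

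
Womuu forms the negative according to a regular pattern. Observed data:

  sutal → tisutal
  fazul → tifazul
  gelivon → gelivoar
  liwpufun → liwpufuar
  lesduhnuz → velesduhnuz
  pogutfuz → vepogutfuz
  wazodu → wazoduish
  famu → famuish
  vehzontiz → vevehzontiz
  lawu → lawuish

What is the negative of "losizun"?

fazul and famu both have last vowel 'u' yet inflect differently (tifazul, famuish), so the last vowel is not what conditions the rule; the final letter is.
"losizun" ends in -n. The stems ending in -n (gelivon → gelivoar, liwpufun → liwpufuar) drop the final letter and add -ar.
The other patterns: stems ending in -l add the prefix ti-; stems ending in -u add -ish; stems ending in -z add the prefix ve-.
So losizun → losizuar.

losizuar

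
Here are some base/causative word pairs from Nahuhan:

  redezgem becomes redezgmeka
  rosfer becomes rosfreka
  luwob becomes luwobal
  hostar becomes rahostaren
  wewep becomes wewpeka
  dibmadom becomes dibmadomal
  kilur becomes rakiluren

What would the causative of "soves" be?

sovseka

redezgem and dibmadom both end in -m yet inflect differently (redezgmeka, dibmadomal), so the final letter is not what conditions the rule; the last vowel is.
"soves" has last vowel 'e'. The stems whose last vowel is 'e' (redezgem → redezgmeka, wewep → wewpeka, rosfer → rosfreka) delete the last vowel and add -eka.
The other patterns: stems whose last vowel is 'o' add -al; stems whose last vowel is 'a' or 'u' add ra- … -en around the stem.
So soves → sovseka.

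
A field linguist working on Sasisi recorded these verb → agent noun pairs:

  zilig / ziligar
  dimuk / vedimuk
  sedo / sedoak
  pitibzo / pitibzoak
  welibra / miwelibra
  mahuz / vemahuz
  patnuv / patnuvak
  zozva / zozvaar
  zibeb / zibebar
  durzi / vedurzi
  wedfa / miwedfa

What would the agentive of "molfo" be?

vemolfo

welibra and zozva both end in -a yet inflect differently (miwelibra, zozvaar), so the final letter is not what conditions the rule; the first letter is.
"molfo" begins with m-. The one such stem in the data (mahuz → vemahuz) adds the prefix ve-, so the same rule applies.
So molfo → vemolfo.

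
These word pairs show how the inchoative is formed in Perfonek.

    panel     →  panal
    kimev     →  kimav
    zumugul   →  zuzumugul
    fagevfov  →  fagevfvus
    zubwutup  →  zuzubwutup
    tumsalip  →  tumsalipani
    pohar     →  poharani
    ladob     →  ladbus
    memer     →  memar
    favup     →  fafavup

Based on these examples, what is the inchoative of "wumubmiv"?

wumubmivani

fagevfov and kimev both end in -v yet inflect differently (fagevfvus, kimav), so the final letter is not what conditions the rule; the last vowel is.
"wumubmiv" has last vowel 'i'. The one such stem in the data (tumsalip → tumsalipani) adds -ani, so the same rule applies.
The other patterns: stems whose last vowel is 'o' delete the last vowel and add -us; stems whose last vowel is 'e' change the last vowel to 'a'; stems whose last vowel is 'u' repeat the first consonant+vowel as a prefix.
So wumubmiv → wumubmivani.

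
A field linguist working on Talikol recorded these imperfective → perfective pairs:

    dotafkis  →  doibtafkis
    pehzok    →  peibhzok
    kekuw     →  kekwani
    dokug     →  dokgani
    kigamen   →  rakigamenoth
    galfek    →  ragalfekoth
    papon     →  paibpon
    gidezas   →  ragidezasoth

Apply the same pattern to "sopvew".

rasopvewoth

kigamen and papon both end in -n yet inflect differently (rakigamenoth, paibpon), so the final letter is not what conditions the rule; the last vowel is.
"sopvew" has last vowel 'e'. The stems whose last vowel is 'e' (galfek → ragalfekoth, kigamen → rakigamenoth) add ra- … -oth around the stem.
The other patterns: stems whose last vowel is 'u' delete the last vowel and add -ani; stems whose last vowel is 'i' or 'o' insert -ib- after the first vowel.
So sopvew → rasopvewoth.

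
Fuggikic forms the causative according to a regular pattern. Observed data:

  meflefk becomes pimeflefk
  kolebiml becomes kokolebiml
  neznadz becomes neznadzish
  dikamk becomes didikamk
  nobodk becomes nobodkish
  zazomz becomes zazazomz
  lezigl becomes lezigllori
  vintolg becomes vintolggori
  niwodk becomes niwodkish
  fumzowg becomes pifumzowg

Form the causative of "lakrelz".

lakrelzzori

nobodk and meflefk both end in -k yet inflect differently (nobodkish, pimeflefk), so the final letter is not what conditions the rule; the second-to-last letter is.
"lakrelz" has second-to-last letter 'l'. The one such stem in the data (vintolg → vintolggori) doubles the final consonant and adds -ori (as does lezigl), so the same rule applies.
The other patterns: stems whose second-to-last letter is 'd' add -ish; stems whose second-to-last letter is 'f' or 'w' add the prefix pi-; stems whose second-to-last letter is 'm' repeat the first consonant+vowel as a prefix.
So lakrelz → lakrelzzori.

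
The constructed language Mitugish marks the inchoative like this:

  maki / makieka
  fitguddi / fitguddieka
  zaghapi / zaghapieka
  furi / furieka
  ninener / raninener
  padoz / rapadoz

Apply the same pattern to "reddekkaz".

fitguddi and ninener both have 3 vowels yet inflect differently (fitguddieka, raninener), so the number of vowels is not what conditions the rule; the final letter is.
"reddekkaz" ends in -z. The one such stem in the data (padoz → rapadoz) adds the prefix ra-, so the same rule applies.
The other pattern: stems ending in -i add -eka.
So reddekkaz → rareddekkaz.

rareddekkaz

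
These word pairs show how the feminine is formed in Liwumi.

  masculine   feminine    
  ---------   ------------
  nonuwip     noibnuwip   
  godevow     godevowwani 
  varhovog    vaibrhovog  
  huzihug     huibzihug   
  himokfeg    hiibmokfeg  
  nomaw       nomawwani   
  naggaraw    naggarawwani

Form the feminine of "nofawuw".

nofawuwwani

godevow and varhovog both have last vowel 'o' yet inflect differently (godevowwani, vaibrhovog), so the last vowel is not what conditions the rule; the final letter is.
"nofawuw" ends in -w. The stems ending in -w (godevow → godevowwani, nomaw → nomawwani, naggaraw → naggarawwani) double the final consonant and add -ani.
The other pattern: stems ending in -g or -p insert -ib- after the first vowel.
So nofawuw → nofawuwwani.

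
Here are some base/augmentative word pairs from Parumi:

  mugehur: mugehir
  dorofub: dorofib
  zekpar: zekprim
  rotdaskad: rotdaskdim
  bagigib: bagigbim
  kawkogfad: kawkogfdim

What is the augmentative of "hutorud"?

mugehur and zekpar both end in -r yet inflect differently (mugehir, zekprim), so the final letter is not what conditions the rule; the last vowel is.
"hutorud" has last vowel 'u'. The stems whose last vowel is 'u' (mugehur → mugehir, dorofub → dorofib) change the last vowel to 'i'.
So hutorud → hutorid.

hutorid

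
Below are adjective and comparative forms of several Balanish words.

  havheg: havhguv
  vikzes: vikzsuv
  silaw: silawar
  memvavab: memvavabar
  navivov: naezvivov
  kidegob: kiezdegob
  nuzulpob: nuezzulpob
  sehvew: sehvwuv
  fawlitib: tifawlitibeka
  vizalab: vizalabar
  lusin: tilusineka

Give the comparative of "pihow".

vizalab and kidegob both end in -b yet inflect differently (vizalabar, kiezdegob), so the final letter is not what conditions the rule; the last vowel is.
"pihow" has last vowel 'o'. The stems whose last vowel is 'o' (navivov → naezvivov, kidegob → kiezdegob, nuzulpob → nuezzulpob) insert -ez- after the first vowel.
So pihow → piezhow.

piezhow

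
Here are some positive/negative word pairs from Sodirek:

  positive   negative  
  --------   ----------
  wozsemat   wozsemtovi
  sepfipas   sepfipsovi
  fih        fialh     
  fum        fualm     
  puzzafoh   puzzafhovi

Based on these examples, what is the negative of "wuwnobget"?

fih and puzzafoh both end in -h yet inflect differently (fialh, puzzafhovi), so the final letter is not what conditions the rule; the number of vowels is.
"wuwnobget" has 3 vowels. The stems with 3 vowels (sepfipas → sepfipsovi, wozsemat → wozsemtovi, puzzafoh → puzzafhovi) delete the last vowel and add -ovi.
So wuwnobget → wuwnobgtovi.

wuwnobgtovi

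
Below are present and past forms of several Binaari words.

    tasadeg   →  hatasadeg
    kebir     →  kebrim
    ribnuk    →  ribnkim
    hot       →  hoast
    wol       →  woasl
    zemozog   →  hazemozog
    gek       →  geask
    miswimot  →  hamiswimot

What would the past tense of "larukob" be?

halarukob

gek and ribnuk both end in -k yet inflect differently (geask, ribnkim), so the final letter is not what conditions the rule; the number of vowels is.
"larukob" has 3 vowels. The stems with 3 vowels (zemozog → hazemozog, miswimot → hamiswimot, tasadeg → hatasadeg) add the prefix ha-.
The other patterns: stems with 1 vowel insert -as- after the first vowel; stems with 2 vowels delete the last vowel and add -im.
So larukob → halarukob.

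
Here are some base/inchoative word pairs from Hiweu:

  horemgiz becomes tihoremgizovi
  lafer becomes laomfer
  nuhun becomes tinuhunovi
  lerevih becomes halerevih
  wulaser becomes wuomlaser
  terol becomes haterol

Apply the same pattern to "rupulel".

harupulel

lerevih and horemgiz both have last vowel 'i' yet inflect differently (halerevih, tihoremgizovi), so the last vowel is not what conditions the rule; the final letter is.
"rupulel" ends in -l. The one such stem in the data (terol → haterol) adds the prefix ha-, so the same rule applies.
The other patterns: stems ending in -r insert -om- after the first vowel; stems ending in -n or -z add ti- … -ovi around the stem.
So rupulel → harupulel.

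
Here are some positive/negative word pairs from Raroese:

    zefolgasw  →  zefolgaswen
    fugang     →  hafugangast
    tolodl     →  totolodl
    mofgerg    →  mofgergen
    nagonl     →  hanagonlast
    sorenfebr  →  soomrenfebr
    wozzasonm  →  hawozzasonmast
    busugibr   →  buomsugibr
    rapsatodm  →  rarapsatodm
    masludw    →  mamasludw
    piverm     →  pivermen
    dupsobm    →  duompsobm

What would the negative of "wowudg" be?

wowowudg

rapsatodm and dupsobm both end in -m yet inflect differently (rarapsatodm, duompsobm), so the final letter is not what conditions the rule; the second-to-last letter is.
"wowudg" has second-to-last letter 'd'. The stems whose second-to-last letter is 'd' (rapsatodm → rarapsatodm, masludw → mamasludw, tolodl → totolodl) repeat the first consonant+vowel as a prefix.
The other patterns: stems whose second-to-last letter is 'b' insert -om- after the first vowel; stems whose second-to-last letter is 'n' add ha- … -ast around the stem; stems whose second-to-last letter is 'r' or 's' add -en.
So wowudg → wowowudg.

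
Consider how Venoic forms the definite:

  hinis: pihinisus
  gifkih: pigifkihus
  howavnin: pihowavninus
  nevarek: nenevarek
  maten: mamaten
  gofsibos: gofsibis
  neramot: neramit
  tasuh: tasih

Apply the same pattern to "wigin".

howavnin and maten both end in -n yet inflect differently (pihowavninus, mamaten), so the final letter is not what conditions the rule; the last vowel is.
"wigin" has last vowel 'i'. The stems whose last vowel is 'i' (hinis → pihinisus, gifkih → pigifkihus, howavnin → pihowavninus) add pi- … -us around the stem.
So wigin → piwiginus.

piwiginus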